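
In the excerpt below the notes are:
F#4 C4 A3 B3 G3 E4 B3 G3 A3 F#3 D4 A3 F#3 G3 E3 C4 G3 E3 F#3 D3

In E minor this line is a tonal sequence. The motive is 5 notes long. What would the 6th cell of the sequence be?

Taking 5-note groups, the heads are F#4, E4, D4, C4: the pattern moves down a 2nd.
Extending down a 2nd: B3 → A3.
So cell 6 is A3 E3 C3 D3 B2.

A3 E3 C3 D3 B2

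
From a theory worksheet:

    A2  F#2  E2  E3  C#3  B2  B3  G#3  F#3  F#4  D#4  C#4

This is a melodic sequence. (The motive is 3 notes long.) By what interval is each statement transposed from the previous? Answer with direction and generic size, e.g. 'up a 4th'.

up a 5th

The 3-note cells begin on A2, E3, B3, F#4 — each up a 5th from the last.
From A2 to E3: up a 5th.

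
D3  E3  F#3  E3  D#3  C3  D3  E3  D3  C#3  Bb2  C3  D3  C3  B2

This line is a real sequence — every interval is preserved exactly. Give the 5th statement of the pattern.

The 5-note cells begin on D3, C3, Bb2 — each down a 2nd from the last.
Extending down a 2nd: Ab2 → Gb2.
Statement 5 starts on Gb2 and keeps the same exact contour: Gb2 Ab2 Bb2 Ab2 G2.

Gb2 Ab2 Bb2 Ab2 G2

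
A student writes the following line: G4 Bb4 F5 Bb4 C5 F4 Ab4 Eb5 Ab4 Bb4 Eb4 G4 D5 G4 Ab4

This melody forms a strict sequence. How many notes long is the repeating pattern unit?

5

15 notes total. Splitting into 3 groups of 5:
G4 Bb4 F5 Bb4 C5 | F4 Ab4 Eb5 Ab4 Bb4 | Eb4 G4 D5 G4 Ab4
Each cell is the previous one down a 2nd — so the unit is 5 notes.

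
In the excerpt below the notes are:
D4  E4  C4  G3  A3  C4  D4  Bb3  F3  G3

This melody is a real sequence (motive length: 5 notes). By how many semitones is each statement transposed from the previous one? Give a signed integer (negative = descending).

-2

The 5-note cells begin on D4, C4 — each down a 2nd from the last.
D4→C4 is 60 − 62 = -2 semitones.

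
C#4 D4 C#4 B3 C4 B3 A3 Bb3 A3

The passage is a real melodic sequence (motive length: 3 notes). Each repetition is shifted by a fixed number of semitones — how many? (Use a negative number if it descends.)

The 3-note cells begin on C#4, B3, A3 — each down a 2nd from the last.
C#4→B3 is 59 − 61 = -2 semitones.

-2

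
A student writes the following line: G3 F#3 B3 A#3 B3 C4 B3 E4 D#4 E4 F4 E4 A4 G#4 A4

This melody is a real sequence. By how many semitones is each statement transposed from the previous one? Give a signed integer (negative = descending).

5

The 5-note cells begin on G3, C4, F4 — each up a 4th from the last.
G3 to C4 spans +5 semitones.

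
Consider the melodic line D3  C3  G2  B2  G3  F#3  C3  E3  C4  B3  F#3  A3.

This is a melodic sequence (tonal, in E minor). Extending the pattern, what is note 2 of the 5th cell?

The unit is 4 notes. Position-2 pitches of the 3 shown cells: C3, F#3, B3.
Carrying that up a 4th forward: E4 → A4.

A4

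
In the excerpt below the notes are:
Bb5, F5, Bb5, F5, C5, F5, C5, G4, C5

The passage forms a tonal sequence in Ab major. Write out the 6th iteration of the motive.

Ab3 Eb3 Ab3

The 3-note cells begin on Bb5, F5, C5 — each down a 4th from the last.
Carrying on: G4 → Db4 → Ab3.
From Ab3 the diatonic shape gives Ab3 Eb3 Ab3.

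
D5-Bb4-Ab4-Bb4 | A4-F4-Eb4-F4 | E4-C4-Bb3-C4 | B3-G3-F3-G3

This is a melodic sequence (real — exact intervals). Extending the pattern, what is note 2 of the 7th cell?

E2

Grouping in 4s, the 2nd note of each cell is Bb4, F4, C4, G3.
Extending down a 4th: D3 → A2 → E2.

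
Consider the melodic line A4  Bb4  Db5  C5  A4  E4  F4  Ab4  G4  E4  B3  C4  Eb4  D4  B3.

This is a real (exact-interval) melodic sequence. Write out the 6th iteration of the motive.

G#2 A2 C3 B2 G#2

With a 5-note motive the entries are A4, E4, B3, each down a 4th from the previous.
Extending down a 4th: F#3 → C#3 → G#2.
Statement 6 starts on G#2 and keeps the same exact contour: G#2 A2 C3 B2 G#2.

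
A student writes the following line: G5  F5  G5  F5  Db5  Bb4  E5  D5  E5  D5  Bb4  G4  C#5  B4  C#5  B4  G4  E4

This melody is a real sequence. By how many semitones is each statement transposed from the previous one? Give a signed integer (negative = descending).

With a 6-note motive the entries are G5, E5, C#5, each down a 3rd from the previous.
Counting half-steps from G5 to E5: -3.

-3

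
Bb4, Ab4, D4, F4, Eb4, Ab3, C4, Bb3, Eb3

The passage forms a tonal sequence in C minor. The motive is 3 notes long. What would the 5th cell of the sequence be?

With a 3-note motive the entries are Bb4, F4, C4, each down a 4th from the previous.
Carrying on: G3 → D3.
From D3 the diatonic shape gives D3 C3 F2.

D3 C3 F2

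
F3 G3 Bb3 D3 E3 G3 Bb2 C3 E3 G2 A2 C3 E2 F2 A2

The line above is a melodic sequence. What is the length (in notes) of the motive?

3

Try groups of 3 (5 cells in 15 notes):
F3 G3 Bb3 | D3 E3 G3 | Bb2 C3 E3 | G2 A2 C3 | E2 F2 A2
That's a consistent down a 3rd shift per cell, and no other grouping gives one.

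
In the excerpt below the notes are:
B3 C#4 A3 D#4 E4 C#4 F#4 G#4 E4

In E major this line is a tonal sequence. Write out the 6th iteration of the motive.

E5 F#5 D#5

The 3-note cells begin on B3, D#4, F#4 — each up a 3rd from the last.
Continuing the starts: A4 → C#5 → E5.
From E5 the diatonic shape gives E5 F#5 D#5.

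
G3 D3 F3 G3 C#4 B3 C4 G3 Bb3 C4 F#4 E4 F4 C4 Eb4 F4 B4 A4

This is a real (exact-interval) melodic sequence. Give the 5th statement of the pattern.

Unit = 6 notes; the statements start on G3, C4, F4, moving up a 4th each time.
Extending up a 4th: Bb4 → Eb5.
From Eb5 the exact shape gives Eb5 Bb4 Db5 Eb5 A5 G5.

Eb5 Bb4 Db5 Eb5 A5 G5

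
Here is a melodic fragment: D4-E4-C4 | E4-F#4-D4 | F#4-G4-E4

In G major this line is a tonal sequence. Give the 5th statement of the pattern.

Taking 3-note groups, the heads are D4, E4, F#4: the pattern moves up a 2nd.
Extending up a 2nd: G4 → A4.
Statement 5 starts on A4 and keeps the same diatonic contour: A4 B4 G4.

A4 B4 G4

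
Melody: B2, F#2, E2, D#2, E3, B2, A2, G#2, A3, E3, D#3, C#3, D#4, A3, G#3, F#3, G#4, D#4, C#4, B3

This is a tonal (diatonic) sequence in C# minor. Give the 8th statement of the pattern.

B5 F#5 E5 D#5

Taking 4-note groups, the heads are B2, E3, A3, D#4, G#4: the pattern moves up a 4th.
Extending up a 4th: C#5 → F#5 → B5.
From B5 the diatonic shape gives B5 F#5 E5 D#5.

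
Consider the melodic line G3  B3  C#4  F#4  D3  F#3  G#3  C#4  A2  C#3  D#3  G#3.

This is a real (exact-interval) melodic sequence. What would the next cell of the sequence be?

E2 G#2 A#2 D#3

Taking 4-note groups, the heads are G3, D3, A2: the pattern moves down a 4th.
So cell 4 is E2 G#2 A#2 D#3.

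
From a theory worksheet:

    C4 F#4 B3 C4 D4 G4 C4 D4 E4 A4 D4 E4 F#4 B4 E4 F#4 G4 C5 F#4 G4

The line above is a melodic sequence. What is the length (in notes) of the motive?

4

There are 20 notes; a 4-note unit gives 5 cells:
C4 F#4 B3 C4 | D4 G4 C4 D4 | E4 A4 D4 E4 | F#4 B4 E4 F#4 | G4 C5 F#4 G4
Each cell is the previous one up a 2nd — so the unit is 4 notes.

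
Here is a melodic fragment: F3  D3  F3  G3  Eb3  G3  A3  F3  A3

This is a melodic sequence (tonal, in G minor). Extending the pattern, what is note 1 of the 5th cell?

C4

Grouping in 3s, the 1st note of each cell is F3, G3, A3.
Extending up a 2nd: Bb3 → C4.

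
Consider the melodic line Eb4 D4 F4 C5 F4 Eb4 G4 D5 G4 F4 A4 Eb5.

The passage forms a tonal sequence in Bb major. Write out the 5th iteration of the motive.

With a 4-note motive the entries are Eb4, F4, G4, each up a 2nd from the previous.
Continuing the starts: A4 → Bb4.
Statement 5 starts on Bb4 and keeps the same diatonic contour: Bb4 A4 C5 G5.

Bb4 A4 C5 G5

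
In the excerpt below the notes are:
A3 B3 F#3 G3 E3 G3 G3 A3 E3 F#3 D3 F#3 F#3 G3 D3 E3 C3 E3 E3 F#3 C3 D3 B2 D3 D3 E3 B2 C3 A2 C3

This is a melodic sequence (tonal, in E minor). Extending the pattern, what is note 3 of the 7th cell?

With 6-note cells, note 3 of each statement runs F#3, E3, D3, C3, B2.
Each moves down a 2nd. Continuing: A2 → G2.

G2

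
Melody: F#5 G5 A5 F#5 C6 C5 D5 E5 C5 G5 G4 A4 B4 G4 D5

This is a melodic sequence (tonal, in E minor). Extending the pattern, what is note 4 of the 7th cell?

B2

Grouping in 5s, the 4th note of each cell is F#5, C5, G4.
Extending down a 4th: D4 → A3 → E3 → B2.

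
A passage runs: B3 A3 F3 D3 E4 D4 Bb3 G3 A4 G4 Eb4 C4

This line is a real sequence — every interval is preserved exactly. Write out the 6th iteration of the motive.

Taking 4-note groups, the heads are B3, E4, A4: the pattern moves up a 4th.
Carrying on: D5 → G5 → C6.
From C6 the exact shape gives C6 Bb5 Gb5 Eb5.

C6 Bb5 Gb5 Eb5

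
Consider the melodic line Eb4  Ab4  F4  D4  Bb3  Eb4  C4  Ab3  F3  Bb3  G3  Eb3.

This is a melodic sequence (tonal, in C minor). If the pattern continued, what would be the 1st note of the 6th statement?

With 4-note cells, note 1 of each statement runs Eb4, Bb3, F3.
Carrying that down a 4th forward: C3 → G2 → D2.

D2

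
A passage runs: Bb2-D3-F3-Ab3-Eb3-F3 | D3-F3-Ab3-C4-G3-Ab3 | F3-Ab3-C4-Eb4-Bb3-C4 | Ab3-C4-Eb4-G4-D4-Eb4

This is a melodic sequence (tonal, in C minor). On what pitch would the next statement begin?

C4

With a 6-note motive the entries are Bb2, D3, F3, Ab3, each up a 3rd from the previous.
One more step up a 3rd gives C4.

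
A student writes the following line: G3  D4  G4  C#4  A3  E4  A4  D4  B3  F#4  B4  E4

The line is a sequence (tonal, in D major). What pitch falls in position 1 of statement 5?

D4

The unit is 4 notes. Position-1 pitches of the 3 shown cells: G3, A3, B3.
Each moves up a 2nd. Continuing: C#4 → D4.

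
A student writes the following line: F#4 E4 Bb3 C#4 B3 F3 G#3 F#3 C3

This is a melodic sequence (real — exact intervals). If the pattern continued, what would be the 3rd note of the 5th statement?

D2

Grouping in 3s, the 3rd note of each cell is Bb3, F3, C3.
Carrying that down a 4th forward: G2 → D2.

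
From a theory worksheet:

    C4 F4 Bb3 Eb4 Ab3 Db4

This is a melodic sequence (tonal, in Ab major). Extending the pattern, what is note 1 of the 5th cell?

F3

Grouping in 2s, the 1st note of each cell is C4, Bb3, Ab3.
Extending down a 2nd: G3 → F3.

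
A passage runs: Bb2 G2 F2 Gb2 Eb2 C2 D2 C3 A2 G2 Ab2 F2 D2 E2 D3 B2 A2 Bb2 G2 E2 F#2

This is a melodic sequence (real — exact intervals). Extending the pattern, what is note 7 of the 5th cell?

A#2

Grouping in 7s, the 7th note of each cell is D2, E2, F#2.
Extending up a 2nd: G#2 → A#2.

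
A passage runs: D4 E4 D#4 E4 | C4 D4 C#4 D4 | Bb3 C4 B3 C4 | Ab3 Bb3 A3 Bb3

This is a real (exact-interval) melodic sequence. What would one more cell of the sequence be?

Unit = 4 notes; the statements start on D4, C4, Bb3, Ab3, moving down a 2nd each time.
So cell 5 is Gb3 Ab3 G3 Ab3.

Gb3 Ab3 G3 Ab3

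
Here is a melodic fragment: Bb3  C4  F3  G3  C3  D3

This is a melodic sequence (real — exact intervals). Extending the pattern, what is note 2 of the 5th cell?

With 2-note cells, note 2 of each statement runs C4, G3, D3.
Extending down a 4th: A2 → E2.

E2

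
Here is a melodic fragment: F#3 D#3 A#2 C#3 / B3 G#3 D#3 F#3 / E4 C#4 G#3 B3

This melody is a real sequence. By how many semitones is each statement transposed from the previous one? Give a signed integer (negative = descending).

Taking 4-note groups, the heads are F#3, B3, E4: the pattern moves up a 4th.
F#3→B3 is 59 − 54 = 5 semitones.

5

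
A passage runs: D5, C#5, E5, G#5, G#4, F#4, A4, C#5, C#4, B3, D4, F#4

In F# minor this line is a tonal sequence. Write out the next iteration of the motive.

F#3 E3 G#3 B3

The 4-note cells begin on D5, G#4, C#4 — each down a 5th from the last.
From F#3 the diatonic shape gives F#3 E3 G#3 B3.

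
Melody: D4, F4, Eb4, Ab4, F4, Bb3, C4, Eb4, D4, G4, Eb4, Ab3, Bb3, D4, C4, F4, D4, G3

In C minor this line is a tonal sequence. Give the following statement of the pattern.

Taking 6-note groups, the heads are D4, C4, Bb3: the pattern moves down a 2nd.
From Ab3 the diatonic shape gives Ab3 C4 Bb3 Eb4 C4 F3.

Ab3 C4 Bb3 Eb4 C4 F3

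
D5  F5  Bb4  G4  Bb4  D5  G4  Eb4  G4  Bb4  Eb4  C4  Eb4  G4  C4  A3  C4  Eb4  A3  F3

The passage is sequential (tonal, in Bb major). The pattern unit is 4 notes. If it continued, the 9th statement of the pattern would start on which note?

The 4-note cells begin on D5, Bb4, G4, Eb4, C4 — each down a 3rd from the last.
Continuing: A3 → F3 → D3 → Bb2. Statement 9 starts on Bb2.

Bb2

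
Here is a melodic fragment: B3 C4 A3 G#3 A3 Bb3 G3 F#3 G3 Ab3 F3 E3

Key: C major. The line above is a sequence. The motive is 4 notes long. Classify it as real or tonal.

real

Each cell has the same semitone pattern (1, -3, -1) — intervals are preserved exactly.
And G#3 lies outside C major, so the sequence is real rather than tonal.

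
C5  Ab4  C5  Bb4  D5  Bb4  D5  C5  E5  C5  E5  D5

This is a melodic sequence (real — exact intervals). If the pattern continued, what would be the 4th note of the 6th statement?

G#5

With 4-note cells, note 4 of each statement runs Bb4, C5, D5.
Carrying that up a 2nd forward: E5 → F#5 → G#5.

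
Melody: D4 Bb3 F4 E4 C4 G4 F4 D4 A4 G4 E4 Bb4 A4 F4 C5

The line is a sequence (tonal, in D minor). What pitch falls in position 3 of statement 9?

G5

With 3-note cells, note 3 of each statement runs F4, G4, A4, Bb4, C5.
Carrying that up a 2nd forward: D5 → E5 → F5 → G5.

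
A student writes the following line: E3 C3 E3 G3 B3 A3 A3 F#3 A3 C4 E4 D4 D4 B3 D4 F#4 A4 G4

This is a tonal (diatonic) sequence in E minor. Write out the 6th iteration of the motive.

Unit = 6 notes; the statements start on E3, A3, D4, moving up a 4th each time.
Extending up a 4th: G4 → C5 → F#5.
So cell 6 is F#5 D5 F#5 A5 C6 B5.

F#5 D5 F#5 A5 C6 B5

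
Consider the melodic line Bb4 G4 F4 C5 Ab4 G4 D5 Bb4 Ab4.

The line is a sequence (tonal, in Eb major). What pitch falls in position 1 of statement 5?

The unit is 3 notes. Position-1 pitches of the 3 shown cells: Bb4, C5, D5.
Extending up a 2nd: Eb5 → F5.

F5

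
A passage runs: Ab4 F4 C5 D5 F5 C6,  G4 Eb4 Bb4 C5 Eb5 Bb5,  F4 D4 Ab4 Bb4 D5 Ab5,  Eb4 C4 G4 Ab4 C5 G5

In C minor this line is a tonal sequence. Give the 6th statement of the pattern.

The 6-note cells begin on Ab4, G4, F4, Eb4 — each down a 2nd from the last.
Continuing the starts: D4 → C4.
From C4 the diatonic shape gives C4 Ab3 Eb4 F4 Ab4 Eb5.

C4 Ab3 Eb4 F4 Ab4 Eb5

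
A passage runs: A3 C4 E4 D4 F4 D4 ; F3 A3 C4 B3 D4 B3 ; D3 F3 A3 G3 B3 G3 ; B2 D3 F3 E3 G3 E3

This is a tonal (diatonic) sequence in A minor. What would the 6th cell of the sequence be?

E2 G2 B2 A2 C3 A2

Unit = 6 notes; the statements start on A3, F3, D3, B2, moving down a 3rd each time.
Continuing the starts: G2 → E2.
So cell 6 is E2 G2 B2 A2 C3 A2.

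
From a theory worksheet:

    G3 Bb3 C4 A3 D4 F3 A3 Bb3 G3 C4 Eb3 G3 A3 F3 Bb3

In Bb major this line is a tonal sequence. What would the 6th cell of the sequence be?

Taking 5-note groups, the heads are G3, F3, Eb3: the pattern moves down a 2nd.
Continuing the starts: D3 → C3 → Bb2.
So cell 6 is Bb2 D3 Eb3 C3 F3.

Bb2 D3 Eb3 C3 F3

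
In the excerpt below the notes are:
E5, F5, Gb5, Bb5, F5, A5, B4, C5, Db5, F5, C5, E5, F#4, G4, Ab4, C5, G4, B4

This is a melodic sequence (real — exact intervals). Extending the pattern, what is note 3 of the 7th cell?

C3

Grouping in 6s, the 3rd note of each cell is Gb5, Db5, Ab4.
Each moves down a 4th. Continuing: Eb4 → Bb3 → F3 → C3.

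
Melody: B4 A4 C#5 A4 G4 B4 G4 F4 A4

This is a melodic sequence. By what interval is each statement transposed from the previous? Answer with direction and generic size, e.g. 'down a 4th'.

Taking 3-note groups, the heads are B4, A4, G4: the pattern moves down a 2nd.
From B4 to A4: down a 2nd.

down a 2nd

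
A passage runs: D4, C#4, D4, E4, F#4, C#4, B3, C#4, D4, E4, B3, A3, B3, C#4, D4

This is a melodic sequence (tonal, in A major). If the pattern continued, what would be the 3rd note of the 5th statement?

G#3

Grouping in 5s, the 3rd note of each cell is D4, C#4, B3.
Extending down a 2nd: A3 → G#3.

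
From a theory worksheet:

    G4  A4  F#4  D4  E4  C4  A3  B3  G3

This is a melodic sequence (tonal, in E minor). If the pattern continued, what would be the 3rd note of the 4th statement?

D3

With 3-note cells, note 3 of each statement runs F#4, C4, G3.
Each moves down a 4th; the next is D3.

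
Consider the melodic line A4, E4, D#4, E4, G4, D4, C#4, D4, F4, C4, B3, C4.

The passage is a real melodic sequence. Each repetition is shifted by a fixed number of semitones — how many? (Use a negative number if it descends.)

With a 4-note motive the entries are A4, G4, F4, each down a 2nd from the previous.
A4→G4 is 67 − 69 = -2 semitones.

-2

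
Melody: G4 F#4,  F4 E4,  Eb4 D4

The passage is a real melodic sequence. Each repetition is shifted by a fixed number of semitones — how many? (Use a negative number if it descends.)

-2

The 2-note cells begin on G4, F4, Eb4 — each down a 2nd from the last.
Counting half-steps from G4 to F4: -2.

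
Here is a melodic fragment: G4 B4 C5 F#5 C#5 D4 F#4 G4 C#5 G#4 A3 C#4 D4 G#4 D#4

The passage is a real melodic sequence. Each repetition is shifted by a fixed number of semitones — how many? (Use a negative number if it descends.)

Unit = 5 notes; the statements start on G4, D4, A3, moving down a 4th each time.
G4 to D4 spans -5 semitones.

-5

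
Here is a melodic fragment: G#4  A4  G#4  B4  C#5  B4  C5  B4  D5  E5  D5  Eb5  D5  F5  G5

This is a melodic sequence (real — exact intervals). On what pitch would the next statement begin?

Unit = 5 notes; the statements start on G#4, B4, D5, moving up a 3rd each time.
The next head, up a 3rd from D5, is F5.

F5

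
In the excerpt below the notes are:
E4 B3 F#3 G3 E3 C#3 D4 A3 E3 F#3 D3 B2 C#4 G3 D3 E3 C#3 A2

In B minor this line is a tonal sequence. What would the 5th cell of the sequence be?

A3 E3 B2 C#3 A2 F#2

Unit = 6 notes; the statements start on E4, D4, C#4, moving down a 2nd each time.
Extending down a 2nd: B3 → A3.
From A3 the diatonic shape gives A3 E3 B2 C#3 A2 F#2.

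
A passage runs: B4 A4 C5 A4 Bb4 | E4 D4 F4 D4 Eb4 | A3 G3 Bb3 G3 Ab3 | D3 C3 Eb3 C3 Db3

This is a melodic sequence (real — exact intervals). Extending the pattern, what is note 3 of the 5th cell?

Ab2

The unit is 5 notes. Position-3 pitches of the 4 shown cells: C5, F4, Bb3, Eb3.
One more down a 5th gives Ab2.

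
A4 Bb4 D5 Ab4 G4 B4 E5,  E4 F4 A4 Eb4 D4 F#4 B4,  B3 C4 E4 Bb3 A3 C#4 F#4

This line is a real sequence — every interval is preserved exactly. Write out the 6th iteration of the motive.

Taking 7-note groups, the heads are A4, E4, B3: the pattern moves down a 4th.
Continuing the starts: F#3 → C#3 → G#2.
Statement 6 starts on G#2 and keeps the same exact contour: G#2 A2 C#3 G2 F#2 A#2 D#3.

G#2 A2 C#3 G2 F#2 A#2 D#3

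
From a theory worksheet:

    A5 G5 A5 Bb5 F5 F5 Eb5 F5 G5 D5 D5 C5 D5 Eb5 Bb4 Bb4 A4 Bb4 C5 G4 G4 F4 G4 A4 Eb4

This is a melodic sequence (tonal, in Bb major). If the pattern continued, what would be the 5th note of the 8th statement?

Grouping in 5s, the 5th note of each cell is F5, D5, Bb4, G4, Eb4.
Each moves down a 3rd. Continuing: C4 → A3 → F3.

F3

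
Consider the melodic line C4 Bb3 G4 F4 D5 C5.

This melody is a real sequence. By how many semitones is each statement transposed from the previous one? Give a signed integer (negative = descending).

The 2-note cells begin on C4, G4, D5 — each up a 5th from the last.
Counting half-steps from C4 to G4: 7.

7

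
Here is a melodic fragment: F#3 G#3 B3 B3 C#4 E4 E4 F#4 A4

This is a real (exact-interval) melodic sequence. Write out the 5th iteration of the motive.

The 3-note cells begin on F#3, B3, E4 — each up a 4th from the last.
Carrying on: A4 → D5.
From D5 the exact shape gives D5 E5 G5.

D5 E5 G5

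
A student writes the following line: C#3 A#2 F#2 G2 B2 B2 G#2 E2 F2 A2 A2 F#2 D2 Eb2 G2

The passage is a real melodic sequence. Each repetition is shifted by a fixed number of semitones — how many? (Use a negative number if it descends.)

Unit = 5 notes; the statements start on C#3, B2, A2, moving down a 2nd each time.
C#3 to B2 spans -2 semitones.

-2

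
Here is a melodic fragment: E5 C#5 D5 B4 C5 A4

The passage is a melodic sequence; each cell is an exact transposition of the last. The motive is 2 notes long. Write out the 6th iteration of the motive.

The 2-note cells begin on E5, D5, C5 — each down a 2nd from the last.
Carrying on: Bb4 → Ab4 → Gb4.
Statement 6 starts on Gb4 and keeps the same exact contour: Gb4 Eb4.

Gb4 Eb4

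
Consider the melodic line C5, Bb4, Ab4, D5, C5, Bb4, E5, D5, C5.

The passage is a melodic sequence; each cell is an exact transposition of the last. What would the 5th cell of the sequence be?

With a 3-note motive the entries are C5, D5, E5, each up a 2nd from the previous.
Continuing the starts: F#5 → G#5.
Statement 5 starts on G#5 and keeps the same exact contour: G#5 F#5 E5.

G#5 F#5 E5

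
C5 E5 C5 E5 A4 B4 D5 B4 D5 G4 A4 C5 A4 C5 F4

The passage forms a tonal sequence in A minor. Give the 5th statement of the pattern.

With a 5-note motive the entries are C5, B4, A4, each down a 2nd from the previous.
Extending down a 2nd: G4 → F4.
Statement 5 starts on F4 and keeps the same diatonic contour: F4 A4 F4 A4 D4.

F4 A4 F4 A4 D4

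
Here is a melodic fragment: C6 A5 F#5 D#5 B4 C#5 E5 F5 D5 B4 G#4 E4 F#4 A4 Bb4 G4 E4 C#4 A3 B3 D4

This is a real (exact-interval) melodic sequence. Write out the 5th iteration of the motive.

With a 7-note motive the entries are C6, F5, Bb4, each down a 5th from the previous.
Continuing the starts: Eb4 → Ab3.
So cell 5 is Ab3 F3 D3 B2 G2 A2 C3.

Ab3 F3 D3 B2 G2 A2 C3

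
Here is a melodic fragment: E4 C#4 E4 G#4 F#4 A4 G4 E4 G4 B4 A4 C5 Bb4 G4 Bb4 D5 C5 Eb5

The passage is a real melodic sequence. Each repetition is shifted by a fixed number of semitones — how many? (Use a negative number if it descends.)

3

Taking 6-note groups, the heads are E4, G4, Bb4: the pattern moves up a 3rd.
Counting half-steps from E4 to G4: 3.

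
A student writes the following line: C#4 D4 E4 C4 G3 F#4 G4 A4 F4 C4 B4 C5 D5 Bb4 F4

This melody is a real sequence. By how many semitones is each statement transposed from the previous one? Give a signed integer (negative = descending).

5

With a 5-note motive the entries are C#4, F#4, B4, each up a 4th from the previous.
C#4→F#4 is 66 − 61 = 5 semitones.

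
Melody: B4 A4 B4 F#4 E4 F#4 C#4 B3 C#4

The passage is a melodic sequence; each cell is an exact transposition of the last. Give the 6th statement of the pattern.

A#2 G#2 A#2

The 3-note cells begin on B4, F#4, C#4 — each down a 4th from the last.
Carrying on: G#3 → D#3 → A#2.
So cell 6 is A#2 G#2 A#2.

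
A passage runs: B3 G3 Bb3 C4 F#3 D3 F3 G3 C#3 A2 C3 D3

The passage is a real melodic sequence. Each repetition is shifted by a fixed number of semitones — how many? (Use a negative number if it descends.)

-5

Taking 4-note groups, the heads are B3, F#3, C#3: the pattern moves down a 4th.
Counting half-steps from B3 to F#3: -5.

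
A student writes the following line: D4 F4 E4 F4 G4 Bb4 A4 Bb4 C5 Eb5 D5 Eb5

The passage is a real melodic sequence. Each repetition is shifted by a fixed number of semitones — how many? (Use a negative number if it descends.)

With a 4-note motive the entries are D4, G4, C5, each up a 4th from the previous.
D4→G4 is 67 − 62 = 5 semitones.

5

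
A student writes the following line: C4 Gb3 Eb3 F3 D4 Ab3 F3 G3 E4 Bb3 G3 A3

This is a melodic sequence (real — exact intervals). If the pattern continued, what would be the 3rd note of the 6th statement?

Grouping in 4s, the 3rd note of each cell is Eb3, F3, G3.
Extending up a 2nd: A3 → B3 → C#4.

C#4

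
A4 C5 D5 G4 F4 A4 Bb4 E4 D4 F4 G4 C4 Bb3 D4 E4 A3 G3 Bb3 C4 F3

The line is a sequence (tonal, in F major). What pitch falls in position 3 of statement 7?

The unit is 4 notes. Position-3 pitches of the 5 shown cells: D5, Bb4, G4, E4, C4.
Each moves down a 3rd. Continuing: A3 → F3.

F3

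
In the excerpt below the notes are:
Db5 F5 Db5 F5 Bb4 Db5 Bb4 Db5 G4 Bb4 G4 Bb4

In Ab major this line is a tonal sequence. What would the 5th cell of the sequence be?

Taking 4-note groups, the heads are Db5, Bb4, G4: the pattern moves down a 3rd.
Continuing the starts: Eb4 → C4.
From C4 the diatonic shape gives C4 Eb4 C4 Eb4.

C4 Eb4 C4 Eb4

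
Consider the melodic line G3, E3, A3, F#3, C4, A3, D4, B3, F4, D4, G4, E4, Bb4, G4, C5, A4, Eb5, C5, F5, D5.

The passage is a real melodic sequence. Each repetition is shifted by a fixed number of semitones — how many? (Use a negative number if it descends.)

5

Unit = 4 notes; the statements start on G3, C4, F4, Bb4, Eb5, moving up a 4th each time.
G3 to C4 spans +5 semitones.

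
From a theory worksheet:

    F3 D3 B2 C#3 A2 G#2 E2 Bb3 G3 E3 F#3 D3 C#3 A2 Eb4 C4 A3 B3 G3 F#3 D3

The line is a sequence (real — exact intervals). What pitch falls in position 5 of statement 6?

Bb4

With 7-note cells, note 5 of each statement runs A2, D3, G3.
Each moves up a 4th. Continuing: C4 → F4 → Bb4.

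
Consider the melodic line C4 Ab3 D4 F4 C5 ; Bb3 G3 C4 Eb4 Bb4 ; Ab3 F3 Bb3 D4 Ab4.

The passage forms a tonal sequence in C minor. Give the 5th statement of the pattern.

F3 D3 G3 Bb3 F4

Unit = 5 notes; the statements start on C4, Bb3, Ab3, moving down a 2nd each time.
Continuing the starts: G3 → F3.
So cell 5 is F3 D3 G3 Bb3 F4.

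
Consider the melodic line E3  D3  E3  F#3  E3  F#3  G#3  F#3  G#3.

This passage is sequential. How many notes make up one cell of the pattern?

There are 9 notes; a 3-note unit gives 3 cells:
E3 D3 E3 | F#3 E3 F#3 | G#3 F#3 G#3
Each cell is the previous one up a 2nd — so the unit is 3 notes.

3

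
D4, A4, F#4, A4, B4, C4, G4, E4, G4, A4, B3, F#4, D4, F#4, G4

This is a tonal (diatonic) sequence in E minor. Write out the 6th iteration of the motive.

F#3 C4 A3 C4 D4

Unit = 5 notes; the statements start on D4, C4, B3, moving down a 2nd each time.
Extending down a 2nd: A3 → G3 → F#3.
Statement 6 starts on F#3 and keeps the same diatonic contour: F#3 C4 A3 C4 D4.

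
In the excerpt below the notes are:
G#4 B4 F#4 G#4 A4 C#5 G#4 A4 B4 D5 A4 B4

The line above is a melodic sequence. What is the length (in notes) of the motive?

4

12 notes total. Splitting into 3 groups of 4:
G#4 B4 F#4 G#4 | A4 C#5 G#4 A4 | B4 D5 A4 B4
That's a consistent up a 2nd shift per cell, and no other grouping gives one.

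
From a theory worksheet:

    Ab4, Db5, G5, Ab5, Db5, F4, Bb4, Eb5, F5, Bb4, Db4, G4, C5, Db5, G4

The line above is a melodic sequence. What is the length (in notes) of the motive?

Try groups of 5 (3 cells in 15 notes):
Ab4 Db5 G5 Ab5 Db5 | F4 Bb4 Eb5 F5 Bb4 | Db4 G4 C5 Db5 G4
Each cell is the previous one down a 3rd — so the unit is 5 notes.

5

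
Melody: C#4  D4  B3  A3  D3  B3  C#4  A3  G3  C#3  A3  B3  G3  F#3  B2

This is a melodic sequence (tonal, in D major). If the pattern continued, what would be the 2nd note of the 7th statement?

E3

Grouping in 5s, the 2nd note of each cell is D4, C#4, B3.
Each moves down a 2nd. Continuing: A3 → G3 → F#3 → E3.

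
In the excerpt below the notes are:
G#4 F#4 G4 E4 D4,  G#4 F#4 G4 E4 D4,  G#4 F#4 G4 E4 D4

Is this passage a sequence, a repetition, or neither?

Each 5-note cell is identical (G#4 F#4 G4 E4 D4), restated at the same pitch.

repetition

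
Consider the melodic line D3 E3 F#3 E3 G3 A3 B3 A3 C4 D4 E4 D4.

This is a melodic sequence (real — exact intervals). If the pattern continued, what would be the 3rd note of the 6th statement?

G5

The unit is 4 notes. Position-3 pitches of the 3 shown cells: F#3, B3, E4.
Each moves up a 4th. Continuing: A4 → D5 → G5.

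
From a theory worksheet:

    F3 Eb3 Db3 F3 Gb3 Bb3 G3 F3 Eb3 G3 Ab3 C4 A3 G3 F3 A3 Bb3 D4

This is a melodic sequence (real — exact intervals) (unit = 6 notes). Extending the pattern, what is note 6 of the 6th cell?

G#4

With 6-note cells, note 6 of each statement runs Bb3, C4, D4.
Extending up a 2nd: E4 → F#4 → G#4.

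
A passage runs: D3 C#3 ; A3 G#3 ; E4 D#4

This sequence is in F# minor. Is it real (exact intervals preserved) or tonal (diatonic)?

real

Each cell has the same semitone pattern (-1,) — intervals are preserved exactly.
And D#4 lies outside F# minor, so the sequence is real rather than tonal.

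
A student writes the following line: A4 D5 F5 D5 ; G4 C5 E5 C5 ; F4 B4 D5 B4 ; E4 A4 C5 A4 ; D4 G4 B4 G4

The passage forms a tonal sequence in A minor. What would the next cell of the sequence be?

C4 F4 A4 F4

Unit = 4 notes; the statements start on A4, G4, F4, E4, D4, moving down a 2nd each time.
So cell 6 is C4 F4 A4 F4.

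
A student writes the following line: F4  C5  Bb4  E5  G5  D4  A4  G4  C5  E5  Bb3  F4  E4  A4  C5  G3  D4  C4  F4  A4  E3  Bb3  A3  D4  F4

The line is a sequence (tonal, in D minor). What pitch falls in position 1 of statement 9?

D2

With 5-note cells, note 1 of each statement runs F4, D4, Bb3, G3, E3.
Carrying that down a 3rd forward: C3 → A2 → F2 → D2.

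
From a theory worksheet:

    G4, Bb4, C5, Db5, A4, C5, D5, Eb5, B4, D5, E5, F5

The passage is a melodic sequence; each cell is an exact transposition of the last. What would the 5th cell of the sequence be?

D#5 F#5 G#5 A5

Unit = 4 notes; the statements start on G4, A4, B4, moving up a 2nd each time.
Continuing the starts: C#5 → D#5.
So cell 5 is D#5 F#5 G#5 A5.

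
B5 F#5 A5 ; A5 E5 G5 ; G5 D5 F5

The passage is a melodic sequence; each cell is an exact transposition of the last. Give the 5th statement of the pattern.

Eb5 Bb4 Db5

Unit = 3 notes; the statements start on B5, A5, G5, moving down a 2nd each time.
Extending down a 2nd: F5 → Eb5.
From Eb5 the exact shape gives Eb5 Bb4 Db5.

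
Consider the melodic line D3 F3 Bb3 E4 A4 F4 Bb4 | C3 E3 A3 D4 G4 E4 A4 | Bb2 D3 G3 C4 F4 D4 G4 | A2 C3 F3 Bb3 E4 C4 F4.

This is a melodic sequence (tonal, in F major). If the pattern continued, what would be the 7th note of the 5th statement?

E4

With 7-note cells, note 7 of each statement runs Bb4, A4, G4, F4.
Each moves down a 2nd; the next is E4.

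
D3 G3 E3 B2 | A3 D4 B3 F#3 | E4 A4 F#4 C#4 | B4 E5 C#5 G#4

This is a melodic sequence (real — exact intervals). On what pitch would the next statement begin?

F#5

Taking 4-note groups, the heads are D3, A3, E4, B4: the pattern moves up a 5th.
One more step up a 5th gives F#5.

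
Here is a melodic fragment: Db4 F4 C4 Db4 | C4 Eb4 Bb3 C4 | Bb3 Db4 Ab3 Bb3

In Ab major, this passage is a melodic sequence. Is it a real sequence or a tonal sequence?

Every note is diatonic to Ab major.
Cell 1 has +4 semitones from note 1 to 2, but cell 2 has +3 — the interval quality changes while the contour stays the same, which is the hallmark of a tonal sequence.

tonal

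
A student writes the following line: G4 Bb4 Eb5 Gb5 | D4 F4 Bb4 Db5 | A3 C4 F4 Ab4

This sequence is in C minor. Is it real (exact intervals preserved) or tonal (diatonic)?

real

Each cell has the same semitone pattern (3, 5, 3) — intervals are preserved exactly.
And Gb5 lies outside C minor, so the sequence is real rather than tonal.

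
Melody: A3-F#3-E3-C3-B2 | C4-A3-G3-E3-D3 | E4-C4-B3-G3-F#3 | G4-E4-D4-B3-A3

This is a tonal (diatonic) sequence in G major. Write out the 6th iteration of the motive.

D5 B4 A4 F#4 E4

With a 5-note motive the entries are A3, C4, E4, G4, each up a 3rd from the previous.
Continuing the starts: B4 → D5.
So cell 6 is D5 B4 A4 F#4 E4.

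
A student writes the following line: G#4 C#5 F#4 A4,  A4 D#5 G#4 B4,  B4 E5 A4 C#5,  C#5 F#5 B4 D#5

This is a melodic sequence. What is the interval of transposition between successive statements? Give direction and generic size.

up a 2nd

The 4-note cells begin on G#4, A4, B4, C#5 — each up a 2nd from the last.
G#4 to A4 is up a 2nd.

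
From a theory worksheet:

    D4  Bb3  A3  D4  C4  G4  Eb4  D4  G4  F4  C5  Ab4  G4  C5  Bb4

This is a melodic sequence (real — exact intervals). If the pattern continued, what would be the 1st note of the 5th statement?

Grouping in 5s, the 1st note of each cell is D4, G4, C5.
Carrying that up a 4th forward: F5 → Bb5.

Bb5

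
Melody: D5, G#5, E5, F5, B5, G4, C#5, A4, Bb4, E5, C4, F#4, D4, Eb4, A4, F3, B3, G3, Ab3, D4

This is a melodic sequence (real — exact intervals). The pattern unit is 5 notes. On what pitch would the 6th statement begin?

Eb2

Unit = 5 notes; the statements start on D5, G4, C4, F3, moving down a 5th each time.
Extending the heads down a 5th: Bb2 → Eb2.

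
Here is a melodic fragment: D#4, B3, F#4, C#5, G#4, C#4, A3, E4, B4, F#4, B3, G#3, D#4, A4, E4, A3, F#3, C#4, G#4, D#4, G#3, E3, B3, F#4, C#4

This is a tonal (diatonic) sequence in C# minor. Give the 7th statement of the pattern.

The 5-note cells begin on D#4, C#4, B3, A3, G#3 — each down a 2nd from the last.
Extending down a 2nd: F#3 → E3.
From E3 the diatonic shape gives E3 C#3 G#3 D#4 A3.

E3 C#3 G#3 D#4 A3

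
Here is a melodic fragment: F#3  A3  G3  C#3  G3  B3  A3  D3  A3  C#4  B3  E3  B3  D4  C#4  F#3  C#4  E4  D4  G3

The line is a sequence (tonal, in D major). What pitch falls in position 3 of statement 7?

F#4

The unit is 4 notes. Position-3 pitches of the 5 shown cells: G3, A3, B3, C#4, D4.
Extending up a 2nd: E4 → F#4.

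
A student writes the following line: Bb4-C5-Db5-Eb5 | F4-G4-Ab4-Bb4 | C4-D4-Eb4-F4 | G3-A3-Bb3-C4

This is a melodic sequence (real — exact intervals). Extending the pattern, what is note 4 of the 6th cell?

D3

With 4-note cells, note 4 of each statement runs Eb5, Bb4, F4, C4.
Carrying that down a 4th forward: G3 → D3.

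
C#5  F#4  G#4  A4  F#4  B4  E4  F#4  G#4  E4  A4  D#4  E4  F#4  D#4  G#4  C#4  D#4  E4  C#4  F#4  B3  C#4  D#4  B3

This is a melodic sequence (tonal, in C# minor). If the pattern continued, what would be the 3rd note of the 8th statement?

G#3

Grouping in 5s, the 3rd note of each cell is G#4, F#4, E4, D#4, C#4.
Carrying that down a 2nd forward: B3 → A3 → G#3.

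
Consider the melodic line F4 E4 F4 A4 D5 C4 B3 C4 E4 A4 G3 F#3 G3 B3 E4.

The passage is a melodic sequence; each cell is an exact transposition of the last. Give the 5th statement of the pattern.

A2 G#2 A2 C#3 F#3

Taking 5-note groups, the heads are F4, C4, G3: the pattern moves down a 4th.
Carrying on: D3 → A2.
Statement 5 starts on A2 and keeps the same exact contour: A2 G#2 A2 C#3 F#3.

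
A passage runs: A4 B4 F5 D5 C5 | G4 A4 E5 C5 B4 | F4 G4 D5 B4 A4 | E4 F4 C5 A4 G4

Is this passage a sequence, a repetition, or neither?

sequence

Each 5-note cell is the previous one transposed down a 2nd.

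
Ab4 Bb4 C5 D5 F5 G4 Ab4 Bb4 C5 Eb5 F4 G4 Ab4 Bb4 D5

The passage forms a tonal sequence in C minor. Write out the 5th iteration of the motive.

Taking 5-note groups, the heads are Ab4, G4, F4: the pattern moves down a 2nd.
Extending down a 2nd: Eb4 → D4.
Statement 5 starts on D4 and keeps the same diatonic contour: D4 Eb4 F4 G4 Bb4.

D4 Eb4 F4 G4 Bb4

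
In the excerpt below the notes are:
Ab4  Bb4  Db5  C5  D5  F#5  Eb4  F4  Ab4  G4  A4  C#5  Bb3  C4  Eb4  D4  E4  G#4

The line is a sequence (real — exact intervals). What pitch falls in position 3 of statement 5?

F3

Grouping in 6s, the 3rd note of each cell is Db5, Ab4, Eb4.
Extending down a 4th: Bb3 → F3.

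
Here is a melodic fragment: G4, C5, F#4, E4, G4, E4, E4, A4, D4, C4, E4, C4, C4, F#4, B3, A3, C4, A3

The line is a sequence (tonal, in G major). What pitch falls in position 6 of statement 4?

F#3

Grouping in 6s, the 6th note of each cell is E4, C4, A3.
Each moves down a 3rd; the next is F#3.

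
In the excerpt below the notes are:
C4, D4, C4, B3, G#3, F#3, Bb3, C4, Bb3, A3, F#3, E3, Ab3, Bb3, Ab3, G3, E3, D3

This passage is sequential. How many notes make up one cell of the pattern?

6

There are 18 notes; a 6-note unit gives 3 cells:
C4 D4 C4 B3 G#3 F#3 | Bb3 C4 Bb3 A3 F#3 E3 | Ab3 Bb3 Ab3 G3 E3 D3
Each cell is the previous one down a 2nd — so the unit is 6 notes.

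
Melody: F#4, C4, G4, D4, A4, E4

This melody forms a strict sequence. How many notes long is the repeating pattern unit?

Try groups of 2 (3 cells in 6 notes):
F#4 C4 | G4 D4 | A4 E4
Each cell is the previous one up a 2nd — so the unit is 2 notes.

2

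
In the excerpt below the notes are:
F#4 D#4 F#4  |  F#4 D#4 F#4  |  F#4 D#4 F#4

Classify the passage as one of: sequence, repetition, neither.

Each 3-note cell is identical (F#4 D#4 F#4), restated at the same pitch.

repetition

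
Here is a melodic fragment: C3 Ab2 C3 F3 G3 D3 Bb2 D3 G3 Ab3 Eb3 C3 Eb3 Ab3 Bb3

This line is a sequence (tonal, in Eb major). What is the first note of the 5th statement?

Taking 5-note groups, the heads are C3, D3, Eb3: the pattern moves up a 2nd.
Extending the heads up a 2nd: F3 → G3.

G3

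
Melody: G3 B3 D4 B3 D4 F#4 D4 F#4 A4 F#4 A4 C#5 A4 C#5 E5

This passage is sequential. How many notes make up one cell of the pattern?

There are 15 notes; a 3-note unit gives 5 cells:
G3 B3 D4 | B3 D4 F#4 | D4 F#4 A4 | F#4 A4 C#5 | A4 C#5 E5
That's a consistent up a 3rd shift per cell, and no other grouping gives one.

3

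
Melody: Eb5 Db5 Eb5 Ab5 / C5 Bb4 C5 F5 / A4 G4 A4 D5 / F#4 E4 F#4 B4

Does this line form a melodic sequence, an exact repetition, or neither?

sequence

Each 4-note cell is the previous one transposed down a 3rd.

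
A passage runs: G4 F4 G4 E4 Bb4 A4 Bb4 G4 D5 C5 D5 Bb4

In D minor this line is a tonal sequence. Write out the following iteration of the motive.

Taking 4-note groups, the heads are G4, Bb4, D5: the pattern moves up a 3rd.
So cell 4 is F5 E5 F5 D5.

F5 E5 F5 D5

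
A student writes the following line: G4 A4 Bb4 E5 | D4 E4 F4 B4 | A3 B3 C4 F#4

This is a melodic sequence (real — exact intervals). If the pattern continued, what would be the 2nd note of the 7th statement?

The unit is 4 notes. Position-2 pitches of the 3 shown cells: A4, E4, B3.
Carrying that down a 4th forward: F#3 → C#3 → G#2 → D#2.

D#2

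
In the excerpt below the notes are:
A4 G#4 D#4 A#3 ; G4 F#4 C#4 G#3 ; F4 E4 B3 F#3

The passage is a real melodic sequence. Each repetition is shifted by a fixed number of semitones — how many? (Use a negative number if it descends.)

Taking 4-note groups, the heads are A4, G4, F4: the pattern moves down a 2nd.
A4→G4 is 67 − 69 = -2 semitones.

-2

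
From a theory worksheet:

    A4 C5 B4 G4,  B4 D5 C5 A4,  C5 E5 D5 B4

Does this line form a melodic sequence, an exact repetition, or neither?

Each 4-note cell is the previous one transposed up a 2nd.

sequence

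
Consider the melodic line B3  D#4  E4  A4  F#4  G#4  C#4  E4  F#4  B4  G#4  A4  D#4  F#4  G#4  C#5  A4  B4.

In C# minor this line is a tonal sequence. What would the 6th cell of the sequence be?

G#4 B4 C#5 F#5 D#5 E5

The 6-note cells begin on B3, C#4, D#4 — each up a 2nd from the last.
Carrying on: E4 → F#4 → G#4.
From G#4 the diatonic shape gives G#4 B4 C#5 F#5 D#5 E5.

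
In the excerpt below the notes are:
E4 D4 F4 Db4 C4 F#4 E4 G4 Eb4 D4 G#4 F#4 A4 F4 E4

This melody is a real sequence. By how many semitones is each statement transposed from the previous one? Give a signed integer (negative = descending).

2

The 5-note cells begin on E4, F#4, G#4 — each up a 2nd from the last.
E4→F#4 is 66 − 64 = 2 semitones.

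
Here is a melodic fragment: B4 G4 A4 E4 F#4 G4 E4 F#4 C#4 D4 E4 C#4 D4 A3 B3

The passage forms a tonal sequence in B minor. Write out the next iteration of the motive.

The 5-note cells begin on B4, G4, E4 — each down a 3rd from the last.
Statement 4 starts on C#4 and keeps the same diatonic contour: C#4 A3 B3 F#3 G3.

C#4 A3 B3 F#3 G3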